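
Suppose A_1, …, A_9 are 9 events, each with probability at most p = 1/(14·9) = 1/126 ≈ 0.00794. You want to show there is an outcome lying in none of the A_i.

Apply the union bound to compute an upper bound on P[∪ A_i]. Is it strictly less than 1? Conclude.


Union bound: P[∪_{i=1}^{9} A_i] ≤ Σ_i P[A_i] ≤ 9·p = 9·(1/126) = 1/14.
Numerically: 1/14 ≈ 0.07143.
Is 1/14 < 1? YES.
Since P[∪ A_i] ≤ 1/14 < 1, the complement has P[∩ A_i^c] ≥ 1 − 1/14 = 13/14 > 0, so some outcome avoids every A_i.

9·p = 1/14 ≈ 0.07143; existence CERTIFIED by the union bound.


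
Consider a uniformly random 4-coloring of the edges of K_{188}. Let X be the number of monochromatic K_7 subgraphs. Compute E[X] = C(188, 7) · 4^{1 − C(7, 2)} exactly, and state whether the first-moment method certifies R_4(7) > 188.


E[X] = C(188, 7) · 4^{1 − 21} = 1470936391496 · 4^{−20} = 1470936391496/1099511627776.
As a reduced fraction: E[X] = 183867048937/137438953472 ≈ 1.3378089.
Is E[X] < 1? NO.
Since E[X] ≥ 1, the first-moment bound is inconclusive at n = 188; it does NOT by itself certify R_4(7) > 188.

E[X] = 183867048937/137438953472 ≈ 1.3378089; E[X] ≥ 1; first-moment method inconclusive here.


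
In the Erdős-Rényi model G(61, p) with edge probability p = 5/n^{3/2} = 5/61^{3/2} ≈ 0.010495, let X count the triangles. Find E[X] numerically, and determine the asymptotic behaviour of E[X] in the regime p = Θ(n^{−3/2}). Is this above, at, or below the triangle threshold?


Number of potential triangles: C(61, 3) = 35990.
Each occurs with probability p³ ≈ (0.010495)³ ≈ 1.1559146e-06.
By linearity: E[X] = C(61, 3)·p³ ≈ 35990 · 1.1559146e-06 ≈ 0.04160.
Since α = 3/2 > 1, p = c/n^{3/2} = o(1/n) is below the triangle threshold p ~ 1/n. Asymptotically E[X] ~ (c³/6)·n^{3(1−α)} = (5³/6)·n^{-1.5} → 0, so by Markov's inequality G has no triangles w.h.p.

E[X] ≈ 0.04160; in regime p = Θ(1/n^{3/2}) E[X] tends to 0 (below the triangle threshold p ~ 1/n).


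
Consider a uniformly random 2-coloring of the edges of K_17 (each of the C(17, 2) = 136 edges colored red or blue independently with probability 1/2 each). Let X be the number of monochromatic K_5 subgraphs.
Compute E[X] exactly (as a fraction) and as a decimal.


Let X = Σ_S X_S over the C(17, 5) = 6188 subsets S of size 5, where X_S = 1 if the K_5 on S is monochromatic.
For a fixed S, the K_5 on S has C(5, 2) = 10 edges. P[all 10 edges red] = (1/2)^10, and likewise for blue, so P[monochromatic] = 2·(1/2)^10 = 2^{1 − 10} = 1/512.
By linearity: E[X] = C(17, 5) · 2^{1 − 10} = 6188 · 1/512 = 1547/128.
Numerically: E[X] ≈ 12.085938.

E[X] = C(17,5)·2^(1−C(5,2)) = 1547/128 ≈ 12.085938.


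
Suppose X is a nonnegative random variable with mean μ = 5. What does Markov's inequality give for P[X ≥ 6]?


μ = E[X] = 5, a = 6.
Markov: P[X ≥ 6] ≤ μ/a = (5)/6 = 5/6.
Numerically: ≈ 0.833333.
(Since a = 6 > μ = 5.000000, the bound 5/6 is < 1 and informative.)

P[X ≥ 6] ≤ 5/6 ≈ 0.833333.


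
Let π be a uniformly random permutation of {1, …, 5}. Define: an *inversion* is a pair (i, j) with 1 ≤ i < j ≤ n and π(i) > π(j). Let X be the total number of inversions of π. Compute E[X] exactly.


Write X = Σ X_I over the C(5, 2) = 10 pairs i < j, with X_I the indicator of one inversion.
There are 10 indicators.
For each fixed pair i < j, the values π(i) and π(j) are two distinct elements of {1, …, 5} in uniformly random order; by symmetry P[π(i) > π(j)] = 1/2.
By linearity: E[X] = 10 · (1/2) = C(5, 2) · (1/2) = 10/2 = 5 ≈ 5.000000.

E[X] = 5 = 5.000000.


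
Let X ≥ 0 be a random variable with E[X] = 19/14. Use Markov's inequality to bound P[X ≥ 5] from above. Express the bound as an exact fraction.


μ = E[X] = 19/14, a = 5.
Markov: P[X ≥ 5] ≤ μ/a = (19/14)/5 = 19/70.
Numerically: ≈ 0.271429.
(Since a = 5 > μ = 1.357143, the bound 19/70 is < 1 and informative.)

P[X ≥ 5] ≤ 19/70 ≈ 0.271429.


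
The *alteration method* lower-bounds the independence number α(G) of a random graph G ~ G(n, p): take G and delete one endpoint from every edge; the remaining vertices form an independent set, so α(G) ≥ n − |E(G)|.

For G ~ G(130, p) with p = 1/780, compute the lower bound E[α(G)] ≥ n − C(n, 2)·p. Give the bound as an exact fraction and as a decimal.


E[|E(G)|] = C(130, 2)·p = 8385 · (1/780) = 43/4.
E[α(G)] ≥ n − E[|E(G)|] = 130 − 43/4 = 477/4.
Numerically: ≈ 119.25000.
(This is only a lower bound; the true E[α(G)] may be larger.)

E[α(G)] ≥ 477/4 ≈ 119.25000.


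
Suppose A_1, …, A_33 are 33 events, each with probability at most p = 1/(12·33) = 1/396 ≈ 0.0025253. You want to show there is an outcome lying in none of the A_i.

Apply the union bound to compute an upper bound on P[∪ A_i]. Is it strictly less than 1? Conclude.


Union bound: P[∪_{i=1}^{33} A_i] ≤ Σ_i P[A_i] ≤ 33·p = 33·(1/396) = 1/12.
Numerically: 1/12 ≈ 0.0833333.
Is 1/12 < 1? YES.
Since P[∪ A_i] ≤ 1/12 < 1, the complement has P[∩ A_i^c] ≥ 1 − 1/12 = 11/12 > 0, so some outcome avoids every A_i.

33·p = 1/12 ≈ 0.0833333; existence CERTIFIED by the union bound.


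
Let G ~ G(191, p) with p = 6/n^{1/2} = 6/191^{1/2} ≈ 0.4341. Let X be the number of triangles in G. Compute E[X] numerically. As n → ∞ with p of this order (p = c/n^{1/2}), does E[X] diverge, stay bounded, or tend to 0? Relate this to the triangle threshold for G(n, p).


Number of potential triangles: C(191, 3) = 1143135.
Each occurs with probability p³ ≈ (0.4341)³ ≈ 8.182833e-02.
By linearity: E[X] = C(191, 3)·p³ ≈ 1143135 · 8.182833e-02 ≈ 93540.8307.
Since α = 1/2 < 1, p = c/n^{1/2} ≫ 1/n is above the triangle threshold p ~ 1/n. Asymptotically E[X] ~ (c³/6)·n^{3(1−α)} = (6³/6)·n^{1.5} → ∞; triangles are abundant w.h.p.

E[X] ≈ 93540.8307; in regime p = Θ(1/n^{1/2}) E[X] diverges (above the triangle threshold p ~ 1/n).


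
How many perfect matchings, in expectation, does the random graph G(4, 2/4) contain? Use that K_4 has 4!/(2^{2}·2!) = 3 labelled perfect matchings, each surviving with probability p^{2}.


K_4 has 4!/(2^{2}·2!) = 3 labelled perfect matchings.
For each such perfect matching H, let X_H = 1 if all 2 edges of H are present in G. Then P[X_H = 1] = p^{2} = (1/2)^{2} = 1/4.
By linearity: E[X] = Σ_H E[X_H] = 3 · p^{2} = 3 · 1/4 = 3/4.
Numerically: E[X] ≈ 0.75.

E[X] = 3 · (1/2)^{2} = 3/4 ≈ 0.75.


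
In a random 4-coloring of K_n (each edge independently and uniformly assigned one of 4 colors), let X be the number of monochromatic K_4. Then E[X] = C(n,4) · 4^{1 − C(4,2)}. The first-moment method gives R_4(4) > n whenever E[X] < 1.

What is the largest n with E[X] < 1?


We need C(n, 4) · 4^{1 − 6} < 1, i.e. C(n, 4) < 4^{6 − 1} = 1024.
Check values of n near the boundary:
  n = 11: C(11, 4) = 330; 330 < 1024? YES
  n = 12: C(12, 4) = 495; 495 < 1024? YES
  n = 13: C(13, 4) = 715; 715 < 1024? YES
  n = 14: C(14, 4) = 1001; 1001 < 1024? YES
  n = 15: C(15, 4) = 1365; 1365 < 1024? NO
  n = 16: C(16, 4) = 1820; 1820 < 1024? NO
  n = 17: C(17, 4) = 2380; 2380 < 1024? NO
The largest n with C(n, 4) < 1024 is n = 14 (where E[X] = 1001/1024 ≈ 0.97754). Hence R_4(4) > 14, i.e. R_4(4) ≥ 15.

Largest n = 14; hence R_4(4) > 14.


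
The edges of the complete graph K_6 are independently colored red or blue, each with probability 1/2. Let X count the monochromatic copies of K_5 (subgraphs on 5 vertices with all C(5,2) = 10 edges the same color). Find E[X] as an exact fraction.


Let X = Σ_S X_S over the C(6, 5) = 6 subsets S of size 5, where X_S = 1 if the K_5 on S is monochromatic.
For a fixed S, the K_5 on S has C(5, 2) = 10 edges. P[all 10 edges red] = (1/2)^10, and likewise for blue, so P[monochromatic] = 2·(1/2)^10 = 2^{1 − 10} = 1/512.
By linearity: E[X] = C(6, 5) · 2^{1 − 10} = 6 · 1/512 = 3/256.
Numerically: E[X] ≈ 0.012.

E[X] = C(6,5)·2^(1−C(5,2)) = 3/256 ≈ 0.012.


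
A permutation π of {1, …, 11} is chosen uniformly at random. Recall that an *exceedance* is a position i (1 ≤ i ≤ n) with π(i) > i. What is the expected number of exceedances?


Write X = Σ_{i=1}^{11} X_i, where X_i = 1_{π(i) > i}.
For each fixed i, π(i) is uniform over {1, …, 11} (marginal of a uniform permutation), so P[π(i) > i] = (n − i)/n. Summing: Σ_{i=1}^{11} (n − i)/n = (0 + 1 + … + 10)/11 = 11(11 − 1)/(2·11) = (11 − 1)/2.
Hence E[X] = Σ_{i=1}^{11} (11 − i)/11 = 5 ≈ 5.00000.

E[X] = 5 = 5.00000.


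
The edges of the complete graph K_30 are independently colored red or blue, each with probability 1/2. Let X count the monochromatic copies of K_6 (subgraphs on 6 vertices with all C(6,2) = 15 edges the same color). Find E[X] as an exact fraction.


Let X = Σ_S X_S over the C(30, 6) = 593775 subsets S of size 6, where X_S = 1 if the K_6 on S is monochromatic.
For a fixed S, the K_6 on S has C(6, 2) = 15 edges. P[all 15 edges red] = (1/2)^15, and likewise for blue, so P[monochromatic] = 2·(1/2)^15 = 2^{1 − 15} = 1/16384.
Summing: E[X] = C(30, 6) · 2^{1 − 15} = 593775 · 1/16384 = 593775/16384.
Numerically: E[X] ≈ 36.241.

E[X] = C(30,6)·2^(1−C(6,2)) = 593775/16384 ≈ 36.241.


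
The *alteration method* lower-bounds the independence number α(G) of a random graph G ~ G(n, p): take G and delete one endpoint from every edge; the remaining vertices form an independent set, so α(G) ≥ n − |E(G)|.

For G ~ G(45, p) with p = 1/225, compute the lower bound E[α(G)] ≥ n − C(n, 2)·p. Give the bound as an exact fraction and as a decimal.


E[|E(G)|] = C(45, 2)·p = 990 · (1/225) = 22/5.
E[α(G)] ≥ n − E[|E(G)|] = 45 − 22/5 = 203/5.
Numerically: ≈ 40.6000.
(This is only a lower bound; the true E[α(G)] may be larger.)

E[α(G)] ≥ 203/5 ≈ 40.6000.


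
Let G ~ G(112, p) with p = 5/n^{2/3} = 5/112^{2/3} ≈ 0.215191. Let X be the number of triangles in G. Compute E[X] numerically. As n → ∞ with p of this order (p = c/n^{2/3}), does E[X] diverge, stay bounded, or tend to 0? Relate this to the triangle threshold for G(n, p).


Number of potential triangles: C(112, 3) = 227920.
Each occurs with probability p³ ≈ (0.215191)³ ≈ 9.96492347e-03.
By linearity: E[X] = C(112, 3)·p³ ≈ 227920 · 9.96492347e-03 ≈ 2271.205357.
Since α = 2/3 < 1, p = c/n^{2/3} ≫ 1/n is above the triangle threshold p ~ 1/n. Asymptotically E[X] ~ (c³/6)·n^{3(1−α)} = (5³/6)·n^{1} → ∞; triangles are abundant w.h.p.

E[X] ≈ 2271.205357; in regime p = Θ(1/n^{2/3}) E[X] diverges (above the triangle threshold p ~ 1/n).


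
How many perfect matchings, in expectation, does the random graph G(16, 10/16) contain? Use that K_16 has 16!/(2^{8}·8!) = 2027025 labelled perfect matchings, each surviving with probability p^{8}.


K_16 has 16!/(2^{8}·8!) = 2027025 labelled perfect matchings.
For each such perfect matching H, let X_H = 1 if all 8 edges of H are present in G. Then P[X_H = 1] = p^{8} = (5/8)^{8} = 390625/16777216.
By linearity of expectation: E[X] = Σ_H E[X_H] = 2027025 · p^{8} = 2027025 · 390625/16777216 = 791806640625/16777216.
Numerically: E[X] ≈ 4.72e+04.

E[X] = 2027025 · (5/8)^{8} = 791806640625/16777216 ≈ 4.72e+04.


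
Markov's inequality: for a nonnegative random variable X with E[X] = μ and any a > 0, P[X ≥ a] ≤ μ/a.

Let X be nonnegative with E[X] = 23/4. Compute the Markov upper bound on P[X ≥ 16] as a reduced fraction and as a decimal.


μ = E[X] = 23/4, a = 16.
Markov: P[X ≥ 16] ≤ μ/a = (23/4)/16 = 23/64.
Numerically: ≈ 0.359375.
(Since a = 16 > μ = 5.750000, the bound 23/64 is < 1 and informative.)

P[X ≥ 16] ≤ 23/64 ≈ 0.359375.


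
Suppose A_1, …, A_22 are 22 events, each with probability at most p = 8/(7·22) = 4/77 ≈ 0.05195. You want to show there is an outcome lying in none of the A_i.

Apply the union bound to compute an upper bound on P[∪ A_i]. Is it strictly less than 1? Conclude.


Union bound: P[∪_{i=1}^{22} A_i] ≤ Σ_i P[A_i] ≤ 22·p = 22·(4/77) = 8/7.
Numerically: 8/7 ≈ 1.14286.
Is 8/7 < 1? NO.
Since the bound 8/7 is ≥ 1, the union bound is uninformative here; it does NOT by itself certify existence.

22·p = 8/7 ≈ 1.14286; existence NOT certified by the union bound.


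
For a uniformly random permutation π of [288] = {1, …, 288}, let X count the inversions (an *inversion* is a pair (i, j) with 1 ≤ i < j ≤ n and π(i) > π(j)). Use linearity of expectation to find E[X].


Write X = Σ X_I over the C(288, 2) = 41328 pairs i < j, with X_I the indicator of one inversion.
There are 41328 indicators.
For each fixed pair i < j, the values π(i) and π(j) are two distinct elements of {1, …, 288} in uniformly random order; by symmetry P[π(i) > π(j)] = 1/2.
By linearity: E[X] = 41328 · (1/2) = C(288, 2) · (1/2) = 41328/2 = 20664 ≈ 20664.000000.

E[X] = 20664 = 20664.000000.


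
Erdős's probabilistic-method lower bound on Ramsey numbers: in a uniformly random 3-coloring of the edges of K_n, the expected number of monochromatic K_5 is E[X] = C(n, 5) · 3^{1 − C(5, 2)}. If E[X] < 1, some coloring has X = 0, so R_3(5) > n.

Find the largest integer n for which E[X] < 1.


We need C(n, 5) · 3^{1 − 10} < 1, i.e. C(n, 5) < 3^{10 − 1} = 19683.
Check values of n near the boundary:
  n = 19: C(19, 5) = 11628; 11628 < 19683? YES
  n = 20: C(20, 5) = 15504; 15504 < 19683? YES
  n = 21: C(21, 5) = 20349; 20349 < 19683? NO
The largest n with C(n, 5) < 19683 is n = 20 (where E[X] = 5168/6561 ≈ 0.787685). Hence R_3(5) > 20, i.e. R_3(5) ≥ 21.

Largest n = 20; hence R_3(5) > 20.


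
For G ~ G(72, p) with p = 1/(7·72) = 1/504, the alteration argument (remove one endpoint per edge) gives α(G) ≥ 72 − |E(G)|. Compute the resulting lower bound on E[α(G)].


E[|E(G)|] = C(72, 2)·p = 2556 · (1/504) = 71/14.
E[α(G)] ≥ n − E[|E(G)|] = 72 − 71/14 = 937/14.
Numerically: ≈ 66.9286.
(This is only a lower bound; the true E[α(G)] may be larger.)

E[α(G)] ≥ 937/14 ≈ 66.9286.


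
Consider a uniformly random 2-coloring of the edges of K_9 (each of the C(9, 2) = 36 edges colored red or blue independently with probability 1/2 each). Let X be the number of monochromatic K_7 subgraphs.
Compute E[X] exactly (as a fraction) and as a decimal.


Let X = Σ_S X_S over the C(9, 7) = 36 subsets S of size 7, where X_S = 1 if the K_7 on S is monochromatic.
For a fixed S, the K_7 on S has C(7, 2) = 21 edges. P[all 21 edges red] = (1/2)^21, and likewise for blue, so P[monochromatic] = 2·(1/2)^21 = 2^{1 − 21} = 1/1048576.
Summing: E[X] = C(9, 7) · 2^{1 − 21} = 36 · 1/1048576 = 9/262144.
Numerically: E[X] ≈ 0.000034.

E[X] = C(9,7)·2^(1−C(7,2)) = 9/262144 ≈ 0.000034.


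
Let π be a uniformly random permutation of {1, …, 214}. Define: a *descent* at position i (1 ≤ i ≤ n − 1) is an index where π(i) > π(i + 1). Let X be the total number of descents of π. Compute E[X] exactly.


Write X = Σ X_I over i = 1, …, 213, with X_I the indicator of one descent.
There are 213 indicators.
For each fixed i, the pair (π(i), π(i+1)) is a uniformly random ordered pair of distinct values from {1, …, 214}; by symmetry P[π(i) > π(i+1)] = 1/2.
By linearity: E[X] = 213 · (1/2) = (214 − 1) · (1/2) = 213/2 ≈ 106.500.

E[X] = 213/2 = 106.500.


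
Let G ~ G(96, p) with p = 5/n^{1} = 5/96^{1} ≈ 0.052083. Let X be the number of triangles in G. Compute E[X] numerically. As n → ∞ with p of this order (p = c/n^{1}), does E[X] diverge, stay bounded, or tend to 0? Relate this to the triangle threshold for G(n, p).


Number of potential triangles: C(96, 3) = 142880.
Each occurs with probability p³ ≈ (0.052083)³ ≈ 1.4128508e-04.
By linearity: E[X] = C(96, 3)·p³ ≈ 142880 · 1.4128508e-04 ≈ 20.18681.
Here α = 1, so p = 5/n is exactly at the triangle threshold p ~ 1/n. Asymptotically E[X] → c³/6 = 5³/6 = 125/6 ≈ 20.83333, a bounded constant. In this regime the triangle count is asymptotically Poisson(c³/6).

E[X] ≈ 20.18681; in regime p = Θ(1/n^{1}) E[X] stays bounded (at the triangle threshold p ~ 1/n).


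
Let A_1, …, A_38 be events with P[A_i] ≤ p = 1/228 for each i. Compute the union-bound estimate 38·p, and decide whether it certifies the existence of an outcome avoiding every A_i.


Union bound: P[∪_{i=1}^{38} A_i] ≤ Σ_i P[A_i] ≤ 38·p = 38·(1/228) = 1/6.
Numerically: 1/6 ≈ 0.167.
Is 1/6 < 1? YES.
Since P[∪ A_i] ≤ 1/6 < 1, the complement has P[∩ A_i^c] ≥ 1 − 1/6 = 5/6 > 0, so some outcome avoids every A_i.

38·p = 1/6 ≈ 0.167; existence CERTIFIED by the union bound.


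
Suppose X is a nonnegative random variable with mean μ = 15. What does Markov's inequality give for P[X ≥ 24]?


μ = E[X] = 15, a = 24.
Markov: P[X ≥ 24] ≤ μ/a = (15)/24 = 5/8.
Numerically: ≈ 0.62500.
(Since a = 24 > μ = 15.00000, the bound 5/8 is < 1 and informative.)

P[X ≥ 24] ≤ 5/8 ≈ 0.62500.


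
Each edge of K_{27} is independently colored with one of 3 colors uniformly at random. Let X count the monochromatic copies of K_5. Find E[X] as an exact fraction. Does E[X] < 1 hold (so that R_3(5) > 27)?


E[X] = C(27, 5) · 3^{1 − 10} = 80730 · 3^{−9} = 80730/19683.
As a reduced fraction: E[X] = 2990/729 ≈ 4.1015089.
Is E[X] < 1? NO.
Since E[X] ≥ 1, the first-moment bound is inconclusive at n = 27; it does NOT by itself certify R_3(5) > 27.

E[X] = 2990/729 ≈ 4.1015089; E[X] ≥ 1; first-moment method inconclusive here.


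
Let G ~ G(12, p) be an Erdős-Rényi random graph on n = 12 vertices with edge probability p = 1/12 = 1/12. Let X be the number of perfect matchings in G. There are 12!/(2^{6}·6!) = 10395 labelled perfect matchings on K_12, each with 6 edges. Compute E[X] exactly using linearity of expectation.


K_12 has 12!/(2^{6}·6!) = 10395 labelled perfect matchings.
For each such perfect matching H, let X_H = 1 if all 6 edges of H are present in G. Then P[X_H = 1] = p^{6} = (1/12)^{6} = 1/2985984.
By linearity: E[X] = Σ_H E[X_H] = 10395 · p^{6} = 10395 · 1/2985984 = 385/110592.
Numerically: E[X] ≈ 0.0034813.

E[X] = 10395 · (1/12)^{6} = 385/110592 ≈ 0.0034813.


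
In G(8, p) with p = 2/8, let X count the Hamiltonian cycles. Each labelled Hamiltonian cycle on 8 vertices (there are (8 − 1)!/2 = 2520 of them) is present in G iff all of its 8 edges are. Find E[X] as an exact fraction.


K_8 has (8 − 1)!/2 = 2520 labelled Hamiltonian cycles.
For each such Hamiltonian cycle H, let X_H = 1 if all 8 edges of H are present in G. Then P[X_H = 1] = p^{8} = (1/4)^{8} = 1/65536.
By linearity: E[X] = Σ_H E[X_H] = 2520 · p^{8} = 2520 · 1/65536 = 315/8192.
Numerically: E[X] ≈ 0.038452.

E[X] = 2520 · (1/4)^{8} = 315/8192 ≈ 0.038452.


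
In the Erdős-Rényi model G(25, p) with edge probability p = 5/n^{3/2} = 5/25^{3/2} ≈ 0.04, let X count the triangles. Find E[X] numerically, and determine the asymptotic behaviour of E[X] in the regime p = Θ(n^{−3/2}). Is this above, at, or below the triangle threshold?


Number of potential triangles: C(25, 3) = 2300.
Each occurs with probability p³ ≈ (0.04)³ ≈ 6.40000000e-05.
By linearity: E[X] = C(25, 3)·p³ ≈ 2300 · 6.40000000e-05 ≈ 0.147200.
Since α = 3/2 > 1, p = c/n^{3/2} = o(1/n) is below the triangle threshold p ~ 1/n. Asymptotically E[X] ~ (c³/6)·n^{3(1−α)} = (5³/6)·n^{-1.5} → 0, so by Markov's inequality G has no triangles w.h.p.

E[X] ≈ 0.147200; in regime p = Θ(1/n^{3/2}) E[X] tends to 0 (below the triangle threshold p ~ 1/n).


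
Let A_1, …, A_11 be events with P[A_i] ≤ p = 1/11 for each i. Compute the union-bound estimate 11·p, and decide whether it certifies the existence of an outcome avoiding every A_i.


Union bound: P[∪_{i=1}^{11} A_i] ≤ Σ_i P[A_i] ≤ 11·p = 11·(1/11) = 1.
Numerically: 1 ≈ 1.00000.
Is 1 < 1? NO.
Since the bound 1 is ≥ 1, the union bound is uninformative here; it does NOT by itself certify existence.

11·p = 1 ≈ 1.00000; existence NOT certified by the union bound.


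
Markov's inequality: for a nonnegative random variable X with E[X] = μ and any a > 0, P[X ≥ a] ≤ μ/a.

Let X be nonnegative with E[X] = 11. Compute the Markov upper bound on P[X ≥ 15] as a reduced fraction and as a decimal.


μ = E[X] = 11, a = 15.
Markov: P[X ≥ 15] ≤ μ/a = (11)/15 = 11/15.
Numerically: ≈ 0.733.
(Since a = 15 > μ = 11.000, the bound 11/15 is < 1 and informative.)

P[X ≥ 15] ≤ 11/15 ≈ 0.733.


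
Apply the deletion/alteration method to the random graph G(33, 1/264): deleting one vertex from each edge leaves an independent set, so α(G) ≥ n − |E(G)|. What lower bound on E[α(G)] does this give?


E[|E(G)|] = C(33, 2)·p = 528 · (1/264) = 2.
E[α(G)] ≥ n − E[|E(G)|] = 33 − 2 = 31.
Numerically: ≈ 31.00000.
(This is only a lower bound; the true E[α(G)] may be larger.)

E[α(G)] ≥ 31 ≈ 31.00000.


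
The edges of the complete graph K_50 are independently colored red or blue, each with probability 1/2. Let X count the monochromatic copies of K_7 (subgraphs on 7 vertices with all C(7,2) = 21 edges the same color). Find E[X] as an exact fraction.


Let X = Σ_S X_S over the C(50, 7) = 99884400 subsets S of size 7, where X_S = 1 if the K_7 on S is monochromatic.
For a fixed S, the K_7 on S has C(7, 2) = 21 edges. P[all 21 edges red] = (1/2)^21, and likewise for blue, so P[monochromatic] = 2·(1/2)^21 = 2^{1 − 21} = 1/1048576.
By linearity: E[X] = C(50, 7) · 2^{1 − 21} = 99884400 · 1/1048576 = 6242775/65536.
Numerically: E[X] ≈ 95.25719.

E[X] = C(50,7)·2^(1−C(7,2)) = 6242775/65536 ≈ 95.25719.


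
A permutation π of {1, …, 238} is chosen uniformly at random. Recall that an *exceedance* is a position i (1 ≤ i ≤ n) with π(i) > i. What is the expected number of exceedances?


Write X = Σ_{i=1}^{238} X_i, where X_i = 1_{π(i) > i}.
For each fixed i, π(i) is uniform over {1, …, 238} (marginal of a uniform permutation), so P[π(i) > i] = (n − i)/n. Summing: Σ_{i=1}^{238} (n − i)/n = (0 + 1 + … + 237)/238 = 238(238 − 1)/(2·238) = (238 − 1)/2.
Hence E[X] = Σ_{i=1}^{238} (238 − i)/238 = 237/2 ≈ 118.500.

E[X] = 237/2 = 118.500.


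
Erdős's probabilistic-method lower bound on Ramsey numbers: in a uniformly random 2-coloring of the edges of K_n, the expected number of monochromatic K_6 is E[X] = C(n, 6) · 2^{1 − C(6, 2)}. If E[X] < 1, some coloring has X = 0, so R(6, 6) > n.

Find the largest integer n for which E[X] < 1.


We need C(n, 6) · 2^{1 − 15} < 1, i.e. C(n, 6) < 2^{15 − 1} = 16384.
Check values of n near the boundary:
  n = 13: C(13, 6) = 1716; 1716 < 16384? YES
  n = 14: C(14, 6) = 3003; 3003 < 16384? YES
  n = 15: C(15, 6) = 5005; 5005 < 16384? YES
  n = 16: C(16, 6) = 8008; 8008 < 16384? YES
  n = 17: C(17, 6) = 12376; 12376 < 16384? YES
  n = 18: C(18, 6) = 18564; 18564 < 16384? NO
  n = 19: C(19, 6) = 27132; 27132 < 16384? NO
The largest n with C(n, 6) < 16384 is n = 17 (where E[X] = 1547/2048 ≈ 0.7554). Hence R(6, 6) > 17, i.e. R(6, 6) ≥ 18.

Largest n = 17; hence R(6, 6) > 17.


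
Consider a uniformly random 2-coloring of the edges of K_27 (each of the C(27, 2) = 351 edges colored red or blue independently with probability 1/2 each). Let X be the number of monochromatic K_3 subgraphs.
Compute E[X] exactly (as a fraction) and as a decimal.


Let X = Σ_S X_S over the C(27, 3) = 2925 subsets S of size 3, where X_S = 1 if the K_3 on S is monochromatic.
For a fixed S, the K_3 on S has C(3, 2) = 3 edges. P[all 3 edges red] = (1/2)^3, and likewise for blue, so P[monochromatic] = 2·(1/2)^3 = 2^{1 − 3} = 1/4.
By linearity of expectation: E[X] = C(27, 3) · 2^{1 − 3} = 2925 · 1/4 = 2925/4.
Numerically: E[X] ≈ 731.25000.

E[X] = C(27,3)·2^(1−C(3,2)) = 2925/4 ≈ 731.25000.


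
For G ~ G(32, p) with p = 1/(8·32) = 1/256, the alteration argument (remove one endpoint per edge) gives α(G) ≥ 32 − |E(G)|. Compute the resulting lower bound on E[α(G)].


E[|E(G)|] = C(32, 2)·p = 496 · (1/256) = 31/16.
E[α(G)] ≥ n − E[|E(G)|] = 32 − 31/16 = 481/16.
Numerically: ≈ 30.062500.
(This is only a lower bound; the true E[α(G)] may be larger.)

E[α(G)] ≥ 481/16 ≈ 30.062500.


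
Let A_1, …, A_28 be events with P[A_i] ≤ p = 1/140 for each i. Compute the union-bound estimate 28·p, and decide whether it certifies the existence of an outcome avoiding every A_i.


Union bound: P[∪_{i=1}^{28} A_i] ≤ Σ_i P[A_i] ≤ 28·p = 28·(1/140) = 1/5.
Numerically: 1/5 ≈ 0.2000000.
Is 1/5 < 1? YES.
Since P[∪ A_i] ≤ 1/5 < 1, the complement has P[∩ A_i^c] ≥ 1 − 1/5 = 4/5 > 0, so some outcome avoids every A_i.

28·p = 1/5 ≈ 0.2000000; existence CERTIFIED by the union bound.


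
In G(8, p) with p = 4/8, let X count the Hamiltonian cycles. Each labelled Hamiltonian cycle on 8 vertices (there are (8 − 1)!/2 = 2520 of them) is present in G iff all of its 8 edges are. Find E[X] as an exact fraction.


K_8 has (8 − 1)!/2 = 2520 labelled Hamiltonian cycles.
For each such Hamiltonian cycle H, let X_H = 1 if all 8 edges of H are present in G. Then P[X_H = 1] = p^{8} = (1/2)^{8} = 1/256.
By linearity of expectation: E[X] = Σ_H E[X_H] = 2520 · p^{8} = 2520 · 1/256 = 315/32.
Numerically: E[X] ≈ 9.84.

E[X] = 2520 · (1/2)^{8} = 315/32 ≈ 9.84.


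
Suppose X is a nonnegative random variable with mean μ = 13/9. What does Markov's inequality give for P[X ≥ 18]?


μ = E[X] = 13/9, a = 18.
Markov: P[X ≥ 18] ≤ μ/a = (13/9)/18 = 13/162.
Numerically: ≈ 0.080247.
(Since a = 18 > μ = 1.444444, the bound 13/162 is < 1 and informative.)

P[X ≥ 18] ≤ 13/162 ≈ 0.080247.


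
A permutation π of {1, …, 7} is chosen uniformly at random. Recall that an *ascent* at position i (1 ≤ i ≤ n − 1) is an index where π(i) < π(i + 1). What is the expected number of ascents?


Write X = Σ X_I over i = 1, …, 6, with X_I the indicator of one ascent.
There are 6 indicators.
For each fixed i, the pair (π(i), π(i+1)) is a uniformly random ordered pair of distinct values from {1, …, 7}; by symmetry P[π(i) < π(i+1)] = 1/2.
By linearity: E[X] = 6 · (1/2) = (7 − 1) · (1/2) = 3 ≈ 3.000000.

E[X] = 3 = 3.000000.


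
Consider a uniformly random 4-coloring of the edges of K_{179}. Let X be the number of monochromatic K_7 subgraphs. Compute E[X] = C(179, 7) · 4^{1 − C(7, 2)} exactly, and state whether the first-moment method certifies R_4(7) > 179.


E[X] = C(179, 7) · 4^{1 − 21} = 1037437234460 · 4^{−20} = 1037437234460/1099511627776.
As a reduced fraction: E[X] = 259359308615/274877906944 ≈ 0.943544.
Is E[X] < 1? YES.
Since E[X] < 1, there exists a 4-coloring of K_{179} with no monochromatic K_7; hence R_4(7) > 179.

E[X] = 259359308615/274877906944 ≈ 0.943544; E[X] < 1, so R_4(7) > 179.


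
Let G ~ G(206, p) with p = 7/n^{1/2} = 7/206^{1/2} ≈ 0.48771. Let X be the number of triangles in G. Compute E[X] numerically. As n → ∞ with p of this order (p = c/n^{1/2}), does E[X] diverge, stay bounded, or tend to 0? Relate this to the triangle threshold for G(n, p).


Number of potential triangles: C(206, 3) = 1435820.
Each occurs with probability p³ ≈ (0.48771)³ ≈ 1.1600943e-01.
By linearity: E[X] = C(206, 3)·p³ ≈ 1435820 · 1.1600943e-01 ≈ 166568.65846.
Since α = 1/2 < 1, p = c/n^{1/2} ≫ 1/n is above the triangle threshold p ~ 1/n. Asymptotically E[X] ~ (c³/6)·n^{3(1−α)} = (7³/6)·n^{1.5} → ∞; triangles are abundant w.h.p.

E[X] ≈ 166568.65846; in regime p = Θ(1/n^{1/2}) E[X] diverges (above the triangle threshold p ~ 1/n).


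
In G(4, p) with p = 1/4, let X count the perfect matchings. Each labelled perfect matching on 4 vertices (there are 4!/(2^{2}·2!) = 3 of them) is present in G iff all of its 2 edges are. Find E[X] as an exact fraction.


K_4 has 4!/(2^{2}·2!) = 3 labelled perfect matchings.
For each such perfect matching H, let X_H = 1 if all 2 edges of H are present in G. Then P[X_H = 1] = p^{2} = (1/4)^{2} = 1/16.
By linearity: E[X] = Σ_H E[X_H] = 3 · p^{2} = 3 · 1/16 = 3/16.
Numerically: E[X] ≈ 0.1875.

E[X] = 3 · (1/4)^{2} = 3/16 ≈ 0.1875.


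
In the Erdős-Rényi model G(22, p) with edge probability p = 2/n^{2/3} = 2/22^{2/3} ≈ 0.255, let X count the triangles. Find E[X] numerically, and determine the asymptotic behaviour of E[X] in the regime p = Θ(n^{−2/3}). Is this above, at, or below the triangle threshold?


Number of potential triangles: C(22, 3) = 1540.
Each occurs with probability p³ ≈ (0.255)³ ≈ 1.65289e-02.
By linearity: E[X] = C(22, 3)·p³ ≈ 1540 · 1.65289e-02 ≈ 25.455.
Since α = 2/3 < 1, p = c/n^{2/3} ≫ 1/n is above the triangle threshold p ~ 1/n. Asymptotically E[X] ~ (c³/6)·n^{3(1−α)} = (2³/6)·n^{1} → ∞; triangles are abundant w.h.p.

E[X] ≈ 25.455; in regime p = Θ(1/n^{2/3}) E[X] diverges (above the triangle threshold p ~ 1/n).


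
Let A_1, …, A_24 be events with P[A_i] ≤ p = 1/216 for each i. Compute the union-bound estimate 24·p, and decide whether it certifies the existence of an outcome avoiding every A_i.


Union bound: P[∪_{i=1}^{24} A_i] ≤ Σ_i P[A_i] ≤ 24·p = 24·(1/216) = 1/9.
Numerically: 1/9 ≈ 0.1111.
Is 1/9 < 1? YES.
Since P[∪ A_i] ≤ 1/9 < 1, the complement has P[∩ A_i^c] ≥ 1 − 1/9 = 8/9 > 0, so some outcome avoids every A_i.

24·p = 1/9 ≈ 0.1111; existence CERTIFIED by the union bound.


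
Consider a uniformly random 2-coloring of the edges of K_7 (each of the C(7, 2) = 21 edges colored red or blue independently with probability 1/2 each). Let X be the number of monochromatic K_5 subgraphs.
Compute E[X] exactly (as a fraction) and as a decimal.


Let X = Σ_S X_S over the C(7, 5) = 21 subsets S of size 5, where X_S = 1 if the K_5 on S is monochromatic.
For a fixed S, the K_5 on S has C(5, 2) = 10 edges. P[all 10 edges red] = (1/2)^10, and likewise for blue, so P[monochromatic] = 2·(1/2)^10 = 2^{1 − 10} = 1/512.
By linearity: E[X] = C(7, 5) · 2^{1 − 10} = 21 · 1/512 = 21/512.
Numerically: E[X] ≈ 0.04102.

E[X] = C(7,5)·2^(1−C(5,2)) = 21/512 ≈ 0.04102.


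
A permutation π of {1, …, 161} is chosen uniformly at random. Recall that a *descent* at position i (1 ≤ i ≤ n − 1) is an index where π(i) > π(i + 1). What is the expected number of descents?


Write X = Σ X_I over i = 1, …, 160, with X_I the indicator of one descent.
There are 160 indicators.
For each fixed i, the pair (π(i), π(i+1)) is a uniformly random ordered pair of distinct values from {1, …, 161}; by symmetry P[π(i) > π(i+1)] = 1/2.
By linearity: E[X] = 160 · (1/2) = (161 − 1) · (1/2) = 80 ≈ 80.00000.

E[X] = 80 = 80.00000.


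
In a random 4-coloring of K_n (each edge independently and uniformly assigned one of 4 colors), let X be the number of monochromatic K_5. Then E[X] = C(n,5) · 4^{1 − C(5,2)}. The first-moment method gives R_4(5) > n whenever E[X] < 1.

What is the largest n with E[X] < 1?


We need C(n, 5) · 4^{1 − 10} < 1, i.e. C(n, 5) < 4^{10 − 1} = 262144.
Check values of n near the boundary:
  n = 32: C(32, 5) = 201376; 201376 < 262144? YES
  n = 33: C(33, 5) = 237336; 237336 < 262144? YES
  n = 34: C(34, 5) = 278256; 278256 < 262144? NO
  n = 35: C(35, 5) = 324632; 324632 < 262144? NO
The largest n with C(n, 5) < 262144 is n = 33 (where E[X] = 29667/32768 ≈ 0.9053650). Hence R_4(5) > 33, i.e. R_4(5) ≥ 34.

Largest n = 33; hence R_4(5) > 33.


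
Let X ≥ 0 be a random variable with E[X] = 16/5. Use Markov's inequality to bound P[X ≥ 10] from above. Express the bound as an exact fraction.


μ = E[X] = 16/5, a = 10.
Markov: P[X ≥ 10] ≤ μ/a = (16/5)/10 = 8/25.
Numerically: ≈ 0.32000.
(Since a = 10 > μ = 3.20000, the bound 8/25 is < 1 and informative.)

P[X ≥ 10] ≤ 8/25 ≈ 0.32000.


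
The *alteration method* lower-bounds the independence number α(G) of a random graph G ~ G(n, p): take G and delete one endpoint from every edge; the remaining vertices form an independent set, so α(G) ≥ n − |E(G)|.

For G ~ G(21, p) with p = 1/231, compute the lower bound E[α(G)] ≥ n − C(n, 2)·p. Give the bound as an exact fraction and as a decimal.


E[|E(G)|] = C(21, 2)·p = 210 · (1/231) = 10/11.
E[α(G)] ≥ n − E[|E(G)|] = 21 − 10/11 = 221/11.
Numerically: ≈ 20.090909.
(This is only a lower bound; the true E[α(G)] may be larger.)

E[α(G)] ≥ 221/11 ≈ 20.090909.


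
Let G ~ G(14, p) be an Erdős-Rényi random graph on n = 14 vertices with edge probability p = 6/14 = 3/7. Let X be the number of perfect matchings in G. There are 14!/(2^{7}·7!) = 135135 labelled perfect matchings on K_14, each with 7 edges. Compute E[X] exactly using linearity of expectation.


K_14 has 14!/(2^{7}·7!) = 135135 labelled perfect matchings.
For each such perfect matching H, let X_H = 1 if all 7 edges of H are present in G. Then P[X_H = 1] = p^{7} = (3/7)^{7} = 2187/823543.
Summing the indicators: E[X] = Σ_H E[X_H] = 135135 · p^{7} = 135135 · 2187/823543 = 42220035/117649.
Numerically: E[X] ≈ 358.86.

E[X] = 135135 · (3/7)^{7} = 42220035/117649 ≈ 358.86.


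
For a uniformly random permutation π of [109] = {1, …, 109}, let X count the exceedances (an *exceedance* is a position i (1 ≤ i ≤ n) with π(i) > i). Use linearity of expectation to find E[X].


Write X = Σ_{i=1}^{109} X_i, where X_i = 1_{π(i) > i}.
For each fixed i, π(i) is uniform over {1, …, 109} (marginal of a uniform permutation), so P[π(i) > i] = (n − i)/n. Summing: Σ_{i=1}^{109} (n − i)/n = (0 + 1 + … + 108)/109 = 109(109 − 1)/(2·109) = (109 − 1)/2.
Hence E[X] = Σ_{i=1}^{109} (109 − i)/109 = 54 ≈ 54.0000.

E[X] = 54 = 54.0000.


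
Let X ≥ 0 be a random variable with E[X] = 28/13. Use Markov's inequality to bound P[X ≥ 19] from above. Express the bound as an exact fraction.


μ = E[X] = 28/13, a = 19.
Markov: P[X ≥ 19] ≤ μ/a = (28/13)/19 = 28/247.
Numerically: ≈ 0.11336.
(Since a = 19 > μ = 2.15385, the bound 28/247 is < 1 and informative.)

P[X ≥ 19] ≤ 28/247 ≈ 0.11336.


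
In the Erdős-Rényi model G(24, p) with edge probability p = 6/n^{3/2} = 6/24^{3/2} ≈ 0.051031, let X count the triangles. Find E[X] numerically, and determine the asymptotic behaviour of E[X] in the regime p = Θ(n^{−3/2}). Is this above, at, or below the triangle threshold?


Number of potential triangles: C(24, 3) = 2024.
Each occurs with probability p³ ≈ (0.051031)³ ≈ 1.32893324e-04.
By linearity: E[X] = C(24, 3)·p³ ≈ 2024 · 1.32893324e-04 ≈ 0.268976.
Since α = 3/2 > 1, p = c/n^{3/2} = o(1/n) is below the triangle threshold p ~ 1/n. Asymptotically E[X] ~ (c³/6)·n^{3(1−α)} = (6³/6)·n^{-1.5} → 0, so by Markov's inequality G has no triangles w.h.p.

E[X] ≈ 0.268976; in regime p = Θ(1/n^{3/2}) E[X] tends to 0 (below the triangle threshold p ~ 1/n).


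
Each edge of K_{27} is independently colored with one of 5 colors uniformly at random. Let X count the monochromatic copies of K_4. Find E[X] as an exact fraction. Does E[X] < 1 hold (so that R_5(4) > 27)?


E[X] = C(27, 4) · 5^{1 − 6} = 17550 · 5^{−5} = 17550/3125.
As a reduced fraction: E[X] = 702/125 ≈ 5.6160000.
Is E[X] < 1? NO.
Since E[X] ≥ 1, the first-moment bound is inconclusive at n = 27; it does NOT by itself certify R_5(4) > 27.

E[X] = 702/125 ≈ 5.6160000; E[X] ≥ 1; first-moment method inconclusive here.


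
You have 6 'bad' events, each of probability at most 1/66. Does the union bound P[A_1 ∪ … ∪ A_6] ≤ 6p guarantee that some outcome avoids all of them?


Union bound: P[∪_{i=1}^{6} A_i] ≤ Σ_i P[A_i] ≤ 6·p = 6·(1/66) = 1/11.
Numerically: 1/11 ≈ 0.09091.
Is 1/11 < 1? YES.
Since P[∪ A_i] ≤ 1/11 < 1, the complement has P[∩ A_i^c] ≥ 1 − 1/11 = 10/11 > 0, so some outcome avoids every A_i.

6·p = 1/11 ≈ 0.09091; existence CERTIFIED by the union bound.


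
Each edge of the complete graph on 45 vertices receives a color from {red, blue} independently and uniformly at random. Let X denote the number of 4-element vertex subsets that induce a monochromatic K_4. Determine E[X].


Let X = Σ_S X_S over the C(45, 4) = 148995 subsets S of size 4, where X_S = 1 if the K_4 on S is monochromatic.
For a fixed S, the K_4 on S has C(4, 2) = 6 edges. P[all 6 edges red] = (1/2)^6, and likewise for blue, so P[monochromatic] = 2·(1/2)^6 = 2^{1 − 6} = 1/32.
By linearity of expectation: E[X] = C(45, 4) · 2^{1 − 6} = 148995 · 1/32 = 148995/32.
Numerically: E[X] ≈ 4656.093750.

E[X] = C(45,4)·2^(1−C(4,2)) = 148995/32 ≈ 4656.093750.


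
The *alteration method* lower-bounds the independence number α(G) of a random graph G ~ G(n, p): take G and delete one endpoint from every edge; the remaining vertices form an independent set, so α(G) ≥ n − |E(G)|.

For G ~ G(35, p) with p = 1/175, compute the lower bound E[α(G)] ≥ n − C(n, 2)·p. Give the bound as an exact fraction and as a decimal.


E[|E(G)|] = C(35, 2)·p = 595 · (1/175) = 17/5.
E[α(G)] ≥ n − E[|E(G)|] = 35 − 17/5 = 158/5.
Numerically: ≈ 31.600000.
(This is only a lower bound; the true E[α(G)] may be larger.)

E[α(G)] ≥ 158/5 ≈ 31.600000.


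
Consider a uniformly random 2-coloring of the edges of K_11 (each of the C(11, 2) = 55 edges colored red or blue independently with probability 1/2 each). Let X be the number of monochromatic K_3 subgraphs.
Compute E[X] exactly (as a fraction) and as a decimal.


Let X = Σ_S X_S over the C(11, 3) = 165 subsets S of size 3, where X_S = 1 if the K_3 on S is monochromatic.
For a fixed S, the K_3 on S has C(3, 2) = 3 edges. P[all 3 edges red] = (1/2)^3, and likewise for blue, so P[monochromatic] = 2·(1/2)^3 = 2^{1 − 3} = 1/4.
By linearity: E[X] = C(11, 3) · 2^{1 − 3} = 165 · 1/4 = 165/4.
Numerically: E[X] ≈ 41.250.

E[X] = C(11,3)·2^(1−C(3,2)) = 165/4 ≈ 41.250.


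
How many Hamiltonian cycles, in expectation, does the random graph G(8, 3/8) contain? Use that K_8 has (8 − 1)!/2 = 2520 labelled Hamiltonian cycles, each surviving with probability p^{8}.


K_8 has (8 − 1)!/2 = 2520 labelled Hamiltonian cycles.
For each such Hamiltonian cycle H, let X_H = 1 if all 8 edges of H are present in G. Then P[X_H = 1] = p^{8} = (3/8)^{8} = 6561/16777216.
By linearity of expectation: E[X] = Σ_H E[X_H] = 2520 · p^{8} = 2520 · 6561/16777216 = 2066715/2097152.
Numerically: E[X] ≈ 0.985487.

E[X] = 2520 · (3/8)^{8} = 2066715/2097152 ≈ 0.985487.


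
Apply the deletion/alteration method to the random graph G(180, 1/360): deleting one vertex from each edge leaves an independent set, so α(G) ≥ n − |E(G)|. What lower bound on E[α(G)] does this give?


E[|E(G)|] = C(180, 2)·p = 16110 · (1/360) = 179/4.
E[α(G)] ≥ n − E[|E(G)|] = 180 − 179/4 = 541/4.
Numerically: ≈ 135.250000.
(This is only a lower bound; the true E[α(G)] may be larger.)

E[α(G)] ≥ 541/4 ≈ 135.250000.


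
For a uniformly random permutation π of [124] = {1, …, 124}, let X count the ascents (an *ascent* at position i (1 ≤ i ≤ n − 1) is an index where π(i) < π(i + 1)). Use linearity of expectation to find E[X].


Write X = Σ X_I over i = 1, …, 123, with X_I the indicator of one ascent.
There are 123 indicators.
For each fixed i, the pair (π(i), π(i+1)) is a uniformly random ordered pair of distinct values from {1, …, 124}; by symmetry P[π(i) < π(i+1)] = 1/2.
By linearity: E[X] = 123 · (1/2) = (124 − 1) · (1/2) = 123/2 ≈ 61.500.

E[X] = 123/2 = 61.500.


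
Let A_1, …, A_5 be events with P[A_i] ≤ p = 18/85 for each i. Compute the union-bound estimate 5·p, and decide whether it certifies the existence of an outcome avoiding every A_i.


Union bound: P[∪_{i=1}^{5} A_i] ≤ Σ_i P[A_i] ≤ 5·p = 5·(18/85) = 18/17.
Numerically: 18/17 ≈ 1.0588.
Is 18/17 < 1? NO.
Since the bound 18/17 is ≥ 1, the union bound is uninformative here; it does NOT by itself certify existence.

5·p = 18/17 ≈ 1.0588; existence NOT certified by the union bound.


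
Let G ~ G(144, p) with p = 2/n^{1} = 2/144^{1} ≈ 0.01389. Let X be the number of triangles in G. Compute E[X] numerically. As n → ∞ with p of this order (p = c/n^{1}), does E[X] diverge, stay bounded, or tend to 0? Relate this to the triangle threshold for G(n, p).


Number of potential triangles: C(144, 3) = 487344.
Each occurs with probability p³ ≈ (0.01389)³ ≈ 2.679184e-06.
By linearity: E[X] = C(144, 3)·p³ ≈ 487344 · 2.679184e-06 ≈ 1.3057.
Here α = 1, so p = 2/n is exactly at the triangle threshold p ~ 1/n. Asymptotically E[X] → c³/6 = 2³/6 = 4/3 ≈ 1.3333, a bounded constant. In this regime the triangle count is asymptotically Poisson(c³/6).

E[X] ≈ 1.3057; in regime p = Θ(1/n^{1}) E[X] stays bounded (at the triangle threshold p ~ 1/n).
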